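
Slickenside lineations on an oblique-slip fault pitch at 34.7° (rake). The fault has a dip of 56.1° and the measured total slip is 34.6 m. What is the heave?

11 m

dip-slip = net slip × sin(rake) = 34.6 m × sin(34.7°) = 19.70 m
heave = dip-slip × cos(dip) = 19.70 × cos(56.1°) = 11 m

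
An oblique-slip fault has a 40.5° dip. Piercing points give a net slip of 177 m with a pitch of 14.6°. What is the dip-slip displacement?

dip-slip = net slip × sin(rake) = 177 m × sin(14.6°) = 44.6 m

44.6 m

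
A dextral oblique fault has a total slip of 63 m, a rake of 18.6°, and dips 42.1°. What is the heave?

14.9 m

dip-slip = net slip × sin(rake) = 63 m × sin(18.6°) = 20.09 m
heave = dip-slip × cos(dip) = 20.09 × cos(42.1°) = 14.9 m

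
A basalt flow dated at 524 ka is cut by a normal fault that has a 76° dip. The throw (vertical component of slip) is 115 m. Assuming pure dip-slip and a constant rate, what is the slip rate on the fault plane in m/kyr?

0.226 m/kyr

dip-slip = throw / sin(dip) = 115 m / sin(76°) = 118.5 m
rate = 118.5 m / 524 ka = 0.000226 m/yr = 0.226 m/kyr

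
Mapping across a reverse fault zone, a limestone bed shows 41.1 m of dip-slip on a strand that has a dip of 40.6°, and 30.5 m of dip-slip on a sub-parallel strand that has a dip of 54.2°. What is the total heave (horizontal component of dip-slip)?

heave_A = 41.1 × cos(40.6°) = 31.21 m
heave_B = 30.5 × cos(54.2°) = 17.84 m
total = 31.21 + 17.84 = 49 m

49 m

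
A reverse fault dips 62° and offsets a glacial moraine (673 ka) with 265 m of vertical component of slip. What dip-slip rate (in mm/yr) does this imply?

dip-slip = throw / sin(dip) = 265 m / sin(62°) = 300.1 m
rate = 300.1 m / 673 ka = 0.000446 m/yr = 0.446 mm/yr

0.446 mm/yr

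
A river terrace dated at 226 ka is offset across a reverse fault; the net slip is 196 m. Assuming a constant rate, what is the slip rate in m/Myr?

867 m/Myr

rate = 196 m / 226 ka = 0.000867 m/yr = 867 m/Myr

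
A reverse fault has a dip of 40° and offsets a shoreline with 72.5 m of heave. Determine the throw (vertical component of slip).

60.8 m

throw = heave × tan(dip) = 72.5 × tan(40°) = 60.8 m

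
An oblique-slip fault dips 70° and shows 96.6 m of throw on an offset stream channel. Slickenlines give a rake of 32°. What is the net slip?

dip-slip = throw / sin(dip) = 96.6 / sin(70°) = 102.8 m
net slip = dip-slip / sin(rake) = 102.8 / sin(32°) = 194 m

194 m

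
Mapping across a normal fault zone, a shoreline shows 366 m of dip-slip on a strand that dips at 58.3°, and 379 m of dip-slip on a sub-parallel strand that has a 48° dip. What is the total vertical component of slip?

throw_A = 366 × sin(58.3°) = 311.4 m
throw_B = 379 × sin(48°) = 281.7 m
total = 311.4 + 281.7 = 593 m

593 m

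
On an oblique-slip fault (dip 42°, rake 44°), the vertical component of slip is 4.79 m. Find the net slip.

10.3 m

dip-slip = throw / sin(dip) = 4.79 / sin(42°) = 7.159 m
net slip = dip-slip / sin(rake) = 7.159 / sin(44°) = 10.3 m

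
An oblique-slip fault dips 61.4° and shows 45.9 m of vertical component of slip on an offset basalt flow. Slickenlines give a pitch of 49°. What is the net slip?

69.3 m

dip-slip = throw / sin(dip) = 45.9 / sin(61.4°) = 52.28 m
net slip = dip-slip / sin(rake) = 52.28 / sin(49°) = 69.3 m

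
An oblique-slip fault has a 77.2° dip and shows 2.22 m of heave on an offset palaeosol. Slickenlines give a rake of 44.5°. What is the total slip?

14.3 m

dip-slip = heave / cos(dip) = 2.22 / cos(77.2°) = 10.02 m
net slip = dip-slip / sin(rake) = 10.02 / sin(44.5°) = 14.3 m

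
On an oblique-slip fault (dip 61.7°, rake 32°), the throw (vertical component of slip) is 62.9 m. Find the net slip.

135 m

dip-slip = throw / sin(dip) = 62.9 / sin(61.7°) = 71.44 m
net slip = dip-slip / sin(rake) = 71.44 / sin(32°) = 135 m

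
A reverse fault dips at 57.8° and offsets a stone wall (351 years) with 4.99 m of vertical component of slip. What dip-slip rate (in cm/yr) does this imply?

1.68 cm/yr

dip-slip = throw / sin(dip) = 4.99 m / sin(57.8°) = 5.897 m
rate = 5.897 m / 351 years = 0.0168 m/yr = 1.68 cm/yr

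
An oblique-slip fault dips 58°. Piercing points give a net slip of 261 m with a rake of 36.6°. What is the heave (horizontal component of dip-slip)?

dip-slip = net slip × sin(rake) = 261 m × sin(36.6°) = 155.6 m
heave = dip-slip × cos(dip) = 155.6 × cos(58°) = 82.5 m

82.5 m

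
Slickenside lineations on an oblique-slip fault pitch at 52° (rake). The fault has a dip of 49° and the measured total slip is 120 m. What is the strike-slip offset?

73.9 m

strike-slip = net slip × cos(rake) = 120 m × cos(52°) = 73.9 m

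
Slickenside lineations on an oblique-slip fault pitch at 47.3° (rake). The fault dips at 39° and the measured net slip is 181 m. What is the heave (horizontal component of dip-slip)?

103 m

dip-slip = net slip × sin(rake) = 181 m × sin(47.3°) = 133 m
heave = dip-slip × cos(dip) = 133 × cos(39°) = 103 m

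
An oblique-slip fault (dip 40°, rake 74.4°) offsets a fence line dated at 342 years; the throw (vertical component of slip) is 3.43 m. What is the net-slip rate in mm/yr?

16.2 mm/yr

dip-slip = throw / sin(dip) = 3.43 / sin(40°) = 5.336 m
net slip = dip-slip / sin(rake) = 5.336 / sin(74.4°) = 5.540 m
rate = 5.540 m / 342 years = 0.0162 m/yr = 16.2 mm/yr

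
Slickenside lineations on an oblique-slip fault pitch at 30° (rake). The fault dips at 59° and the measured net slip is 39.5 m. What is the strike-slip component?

strike-slip = net slip × cos(rake) = 39.5 m × cos(30°) = 34.2 m

34.2 m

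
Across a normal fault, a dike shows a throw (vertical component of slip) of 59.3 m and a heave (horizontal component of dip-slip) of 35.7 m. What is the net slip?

net slip = √(throw² + heave²) = √(59.3² + 35.7²) = 69.2 m

69.2 m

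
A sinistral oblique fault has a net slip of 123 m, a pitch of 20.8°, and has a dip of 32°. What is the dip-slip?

43.7 m

dip-slip = net slip × sin(rake) = 123 m × sin(20.8°) = 43.7 m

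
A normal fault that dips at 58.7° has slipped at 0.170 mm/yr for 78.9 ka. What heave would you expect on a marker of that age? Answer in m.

6.97 m

dip-slip = rate × time = 0.170 mm/yr × 78.9 ka = 13.41 m
heave = dip-slip × cos(dip) = 13.41 × cos(58.7°) = 6.97 m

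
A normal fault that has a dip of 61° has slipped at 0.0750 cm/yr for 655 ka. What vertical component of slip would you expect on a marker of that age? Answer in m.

dip-slip = rate × time = 0.0750 cm/yr × 655 ka = 491.2 m
throw = dip-slip × sin(dip) = 491.2 × sin(61°) = 430 m

430 m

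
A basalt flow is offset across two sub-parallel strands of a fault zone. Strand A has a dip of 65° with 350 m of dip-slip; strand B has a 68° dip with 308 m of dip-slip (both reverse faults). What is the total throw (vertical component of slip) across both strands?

603 m

throw_A = 350 × sin(65°) = 317.2 m
throw_B = 308 × sin(68°) = 285.6 m
total = 317.2 + 285.6 = 603 m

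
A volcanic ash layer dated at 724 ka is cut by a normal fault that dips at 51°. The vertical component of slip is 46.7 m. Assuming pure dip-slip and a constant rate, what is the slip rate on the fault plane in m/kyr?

dip-slip = throw / sin(dip) = 46.7 m / sin(51°) = 60.09 m
rate = 60.09 m / 724 ka = 0.0000830 m/yr = 0.0830 m/kyr

0.0830 m/kyr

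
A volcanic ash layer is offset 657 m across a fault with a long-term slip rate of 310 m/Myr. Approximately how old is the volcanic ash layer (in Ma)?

2.12 Ma

age = offset / rate = 657 m / (310 m/Myr) = 2.12e+06 yr = 2.12 Ma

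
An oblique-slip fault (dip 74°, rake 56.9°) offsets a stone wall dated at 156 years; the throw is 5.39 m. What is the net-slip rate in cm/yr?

4.29 cm/yr

dip-slip = throw / sin(dip) = 5.39 / sin(74°) = 5.607 m
net slip = dip-slip / sin(rake) = 5.607 / sin(56.9°) = 6.693 m
rate = 6.693 m / 156 years = 0.0429 m/yr = 4.29 cm/yr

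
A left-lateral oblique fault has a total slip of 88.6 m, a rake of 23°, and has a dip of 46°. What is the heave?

dip-slip = net slip × sin(rake) = 88.6 m × sin(23°) = 34.62 m
heave = dip-slip × cos(dip) = 34.62 × cos(46°) = 24 m

24 m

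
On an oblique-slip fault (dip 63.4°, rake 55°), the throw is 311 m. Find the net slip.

425 m

dip-slip = throw / sin(dip) = 311 / sin(63.4°) = 347.8 m
net slip = dip-slip / sin(rake) = 347.8 / sin(55°) = 425 m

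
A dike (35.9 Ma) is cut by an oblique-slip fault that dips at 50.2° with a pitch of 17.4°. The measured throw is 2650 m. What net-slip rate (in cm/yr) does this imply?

dip-slip = throw / sin(dip) = 2650 / sin(50.2°) = 3449 m
net slip = dip-slip / sin(rake) = 3449 / sin(17.4°) = 11530 m
rate = 11530 m / 35.9 Ma = 0.000321 m/yr = 0.0321 cm/yr

0.0321 cm/yr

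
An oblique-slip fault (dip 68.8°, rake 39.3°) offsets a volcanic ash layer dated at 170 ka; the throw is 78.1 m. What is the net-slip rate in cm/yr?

dip-slip = throw / sin(dip) = 78.1 / sin(68.8°) = 83.77 m
net slip = dip-slip / sin(rake) = 83.77 / sin(39.3°) = 132.3 m
rate = 132.3 m / 170 ka = 0.000778 m/yr = 0.0778 cm/yr

0.0778 cm/yr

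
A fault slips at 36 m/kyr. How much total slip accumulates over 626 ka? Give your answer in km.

slip = rate × time = 36 m/kyr × 626 ka = 22500 m = 22.5 km

22.5 km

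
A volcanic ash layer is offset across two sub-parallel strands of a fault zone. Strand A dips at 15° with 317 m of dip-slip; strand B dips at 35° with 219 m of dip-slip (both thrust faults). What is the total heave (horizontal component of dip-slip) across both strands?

heave_A = 317 × cos(15°) = 306.2 m
heave_B = 219 × cos(35°) = 179.4 m
total = 306.2 + 179.4 = 486 m

486 m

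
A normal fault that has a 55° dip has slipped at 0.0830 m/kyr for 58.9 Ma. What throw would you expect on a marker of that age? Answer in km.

dip-slip = rate × time = 0.0830 m/kyr × 58.9 Ma = 4889 m
throw = dip-slip × sin(dip) = 4889 × sin(55°) = 4000 m = 4 km

4 km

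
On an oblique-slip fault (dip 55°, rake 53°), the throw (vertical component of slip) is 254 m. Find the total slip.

388 m

dip-slip = throw / sin(dip) = 254 / sin(55°) = 310.1 m
net slip = dip-slip / sin(rake) = 310.1 / sin(53°) = 388 m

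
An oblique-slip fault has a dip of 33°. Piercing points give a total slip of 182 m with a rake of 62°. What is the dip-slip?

161 m

dip-slip = net slip × sin(rake) = 182 m × sin(62°) = 161 m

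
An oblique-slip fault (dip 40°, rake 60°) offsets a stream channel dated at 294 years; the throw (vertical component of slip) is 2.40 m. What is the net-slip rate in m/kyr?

14.7 m/kyr

dip-slip = throw / sin(dip) = 2.40 / sin(40°) = 3.734 m
net slip = dip-slip / sin(rake) = 3.734 / sin(60°) = 4.311 m
rate = 4.311 m / 294 years = 0.0147 m/yr = 14.7 m/kyr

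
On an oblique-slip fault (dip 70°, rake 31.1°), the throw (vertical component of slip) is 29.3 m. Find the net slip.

60.4 m

dip-slip = throw / sin(dip) = 29.3 / sin(70°) = 31.18 m
net slip = dip-slip / sin(rake) = 31.18 / sin(31.1°) = 60.4 m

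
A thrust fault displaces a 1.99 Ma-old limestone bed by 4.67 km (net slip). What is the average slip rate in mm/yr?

rate = 4.67 km / 1.99 Ma = 0.00235 m/yr = 2.35 mm/yr

2.35 mm/yr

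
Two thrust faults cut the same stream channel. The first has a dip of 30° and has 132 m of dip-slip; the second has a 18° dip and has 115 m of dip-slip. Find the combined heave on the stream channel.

224 m

heave_A = 132 × cos(30°) = 114.3 m
heave_B = 115 × cos(18°) = 109.4 m
total = 114.3 + 109.4 = 224 m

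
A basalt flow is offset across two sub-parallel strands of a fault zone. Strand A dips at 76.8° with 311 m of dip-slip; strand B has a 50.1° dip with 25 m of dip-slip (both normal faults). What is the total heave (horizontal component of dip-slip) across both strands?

heave_A = 311 × cos(76.8°) = 71.02 m
heave_B = 25 × cos(50.1°) = 16.04 m
total = 71.02 + 16.04 = 87.1 m

87.1 m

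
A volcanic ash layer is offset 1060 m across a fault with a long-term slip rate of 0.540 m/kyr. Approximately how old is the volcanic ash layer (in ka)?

1960 ka

age = offset / rate = 1060 m / (0.540 m/kyr) = 1.96e+06 yr = 1960 ka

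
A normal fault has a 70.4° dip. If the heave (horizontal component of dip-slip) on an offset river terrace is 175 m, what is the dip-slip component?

dip-slip = heave / cos(dip) = 175 / cos(70.4°) = 522 m

522 m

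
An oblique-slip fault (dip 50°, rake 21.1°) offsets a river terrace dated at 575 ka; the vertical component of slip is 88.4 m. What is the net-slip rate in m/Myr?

557 m/Myr

dip-slip = throw / sin(dip) = 88.4 / sin(50°) = 115.4 m
net slip = dip-slip / sin(rake) = 115.4 / sin(21.1°) = 320.6 m
rate = 320.6 m / 575 ka = 0.000557 m/yr = 557 m/Myr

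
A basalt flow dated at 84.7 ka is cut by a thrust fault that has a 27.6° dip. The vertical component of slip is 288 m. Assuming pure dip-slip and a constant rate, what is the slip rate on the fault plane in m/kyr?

dip-slip = throw / sin(dip) = 288 m / sin(27.6°) = 621.6 m
rate = 621.6 m / 84.7 ka = 0.00734 m/yr = 7.34 m/kyr

7.34 m/kyr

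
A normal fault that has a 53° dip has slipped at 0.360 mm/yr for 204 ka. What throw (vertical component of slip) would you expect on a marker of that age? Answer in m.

dip-slip = rate × time = 0.360 mm/yr × 204 ka = 73.44 m
throw = dip-slip × sin(dip) = 73.44 × sin(53°) = 58.7 m

58.7 m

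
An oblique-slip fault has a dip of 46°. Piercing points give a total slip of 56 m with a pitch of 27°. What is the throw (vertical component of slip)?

dip-slip = net slip × sin(rake) = 56 m × sin(27°) = 25.42 m
throw = dip-slip × sin(dip) = 25.42 × sin(46°) = 18.3 m

18.3 m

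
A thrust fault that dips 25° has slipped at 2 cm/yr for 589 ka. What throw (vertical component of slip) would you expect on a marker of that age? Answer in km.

dip-slip = rate × time = 2 cm/yr × 589 ka = 11780 m
throw = dip-slip × sin(dip) = 11780 × sin(25°) = 4980 m = 4.98 km

4.98 km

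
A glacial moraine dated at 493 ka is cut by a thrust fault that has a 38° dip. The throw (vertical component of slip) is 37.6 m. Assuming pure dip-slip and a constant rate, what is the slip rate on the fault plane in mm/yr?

dip-slip = throw / sin(dip) = 37.6 m / sin(38°) = 61.07 m
rate = 61.07 m / 493 ka = 0.000124 m/yr = 0.124 mm/yr

0.124 mm/yr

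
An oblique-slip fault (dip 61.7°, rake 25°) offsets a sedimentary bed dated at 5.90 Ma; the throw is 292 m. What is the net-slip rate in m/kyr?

0.133 m/kyr

dip-slip = throw / sin(dip) = 292 / sin(61.7°) = 331.6 m
net slip = dip-slip / sin(rake) = 331.6 / sin(25°) = 784.7 m
rate = 784.7 m / 5.90 Ma = 0.000133 m/yr = 0.133 m/kyr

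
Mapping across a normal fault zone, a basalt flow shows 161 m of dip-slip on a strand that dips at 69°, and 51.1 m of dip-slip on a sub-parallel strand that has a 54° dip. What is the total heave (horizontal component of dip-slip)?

87.7 m

heave_A = 161 × cos(69°) = 57.70 m
heave_B = 51.1 × cos(54°) = 30.04 m
total = 57.70 + 30.04 = 87.7 m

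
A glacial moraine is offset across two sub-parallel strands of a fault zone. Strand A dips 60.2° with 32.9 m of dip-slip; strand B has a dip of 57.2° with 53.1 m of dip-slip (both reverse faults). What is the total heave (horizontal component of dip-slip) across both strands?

45.1 m

heave_A = 32.9 × cos(60.2°) = 16.35 m
heave_B = 53.1 × cos(57.2°) = 28.76 m
total = 16.35 + 28.76 = 45.1 m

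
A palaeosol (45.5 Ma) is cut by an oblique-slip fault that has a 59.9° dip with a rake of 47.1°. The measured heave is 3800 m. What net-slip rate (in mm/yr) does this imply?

0.227 mm/yr

dip-slip = heave / cos(dip) = 3800 / cos(59.9°) = 7577 m
net slip = dip-slip / sin(rake) = 7577 / sin(47.1°) = 10340 m
rate = 10340 m / 45.5 Ma = 0.000227 m/yr = 0.227 mm/yr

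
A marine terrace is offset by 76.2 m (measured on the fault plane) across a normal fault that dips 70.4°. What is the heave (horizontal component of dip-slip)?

25.6 m

heave = dip-slip × cos(dip) = 76.2 m × cos(70.4°) = 25.6 m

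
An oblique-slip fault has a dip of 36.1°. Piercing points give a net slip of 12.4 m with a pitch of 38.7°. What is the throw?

4.57 m

dip-slip = net slip × sin(rake) = 12.4 m × sin(38.7°) = 7.753 m
throw = dip-slip × sin(dip) = 7.753 × sin(36.1°) = 4.57 m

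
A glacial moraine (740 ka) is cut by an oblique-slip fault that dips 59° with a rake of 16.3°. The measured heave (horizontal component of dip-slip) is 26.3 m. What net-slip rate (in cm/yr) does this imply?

dip-slip = heave / cos(dip) = 26.3 / cos(59°) = 51.06 m
net slip = dip-slip / sin(rake) = 51.06 / sin(16.3°) = 181.9 m
rate = 181.9 m / 740 ka = 0.000246 m/yr = 0.0246 cm/yr

0.0246 cm/yr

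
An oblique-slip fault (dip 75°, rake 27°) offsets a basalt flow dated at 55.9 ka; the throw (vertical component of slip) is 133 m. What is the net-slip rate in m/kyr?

5.43 m/kyr

dip-slip = throw / sin(dip) = 133 / sin(75°) = 137.7 m
net slip = dip-slip / sin(rake) = 137.7 / sin(27°) = 303.3 m
rate = 303.3 m / 55.9 ka = 0.00543 m/yr = 5.43 m/kyr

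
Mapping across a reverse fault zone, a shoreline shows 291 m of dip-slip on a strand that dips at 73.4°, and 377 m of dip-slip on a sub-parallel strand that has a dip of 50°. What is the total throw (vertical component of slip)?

568 m

throw_A = 291 × sin(73.4°) = 278.9 m
throw_B = 377 × sin(50°) = 288.8 m
total = 278.9 + 288.8 = 568 m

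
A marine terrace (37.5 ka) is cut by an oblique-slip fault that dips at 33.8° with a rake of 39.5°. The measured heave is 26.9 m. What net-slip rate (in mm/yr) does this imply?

dip-slip = heave / cos(dip) = 26.9 / cos(33.8°) = 32.37 m
net slip = dip-slip / sin(rake) = 32.37 / sin(39.5°) = 50.89 m
rate = 50.89 m / 37.5 ka = 0.00136 m/yr = 1.36 mm/yr

1.36 mm/yr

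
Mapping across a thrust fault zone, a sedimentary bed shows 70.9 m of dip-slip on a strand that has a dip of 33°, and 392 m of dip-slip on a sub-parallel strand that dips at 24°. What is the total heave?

418 m

heave_A = 70.9 × cos(33°) = 59.46 m
heave_B = 392 × cos(24°) = 358.1 m
total = 59.46 + 358.1 = 418 m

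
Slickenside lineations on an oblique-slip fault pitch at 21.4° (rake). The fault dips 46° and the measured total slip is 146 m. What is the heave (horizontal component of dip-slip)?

37 m

dip-slip = net slip × sin(rake) = 146 m × sin(21.4°) = 53.27 m
heave = dip-slip × cos(dip) = 53.27 × cos(46°) = 37 m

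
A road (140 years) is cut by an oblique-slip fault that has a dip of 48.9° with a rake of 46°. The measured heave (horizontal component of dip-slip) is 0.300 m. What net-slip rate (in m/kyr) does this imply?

4.53 m/kyr

dip-slip = heave / cos(dip) = 0.300 / cos(48.9°) = 0.4564 m
net slip = dip-slip / sin(rake) = 0.4564 / sin(46°) = 0.6344 m
rate = 0.6344 m / 140 years = 0.00453 m/yr = 4.53 m/kyr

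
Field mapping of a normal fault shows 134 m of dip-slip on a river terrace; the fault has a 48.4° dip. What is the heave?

heave = dip-slip × cos(dip) = 134 m × cos(48.4°) = 89 m

89 m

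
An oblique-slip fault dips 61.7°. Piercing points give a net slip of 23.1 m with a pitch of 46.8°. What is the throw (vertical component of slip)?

dip-slip = net slip × sin(rake) = 23.1 m × sin(46.8°) = 16.84 m
throw = dip-slip × sin(dip) = 16.84 × sin(61.7°) = 14.8 m

14.8 m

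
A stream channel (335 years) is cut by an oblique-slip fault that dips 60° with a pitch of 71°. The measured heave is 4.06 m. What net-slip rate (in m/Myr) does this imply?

25600 m/Myr

dip-slip = heave / cos(dip) = 4.06 / cos(60°) = 8.120 m
net slip = dip-slip / sin(rake) = 8.120 / sin(71°) = 8.588 m
rate = 8.588 m / 335 years = 0.0256 m/yr = 25600 m/Myr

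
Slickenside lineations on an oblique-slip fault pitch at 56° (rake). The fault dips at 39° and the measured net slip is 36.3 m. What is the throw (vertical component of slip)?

18.9 m

dip-slip = net slip × sin(rake) = 36.3 m × sin(56°) = 30.09 m
throw = dip-slip × sin(dip) = 30.09 × sin(39°) = 18.9 m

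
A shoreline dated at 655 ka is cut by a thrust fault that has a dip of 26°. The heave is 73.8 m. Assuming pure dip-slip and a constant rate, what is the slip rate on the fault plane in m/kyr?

0.125 m/kyr

dip-slip = heave / cos(dip) = 73.8 m / cos(26°) = 82.11 m
rate = 82.11 m / 655 ka = 0.000125 m/yr = 0.125 m/kyr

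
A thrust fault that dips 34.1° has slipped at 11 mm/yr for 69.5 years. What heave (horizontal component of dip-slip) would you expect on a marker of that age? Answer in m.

dip-slip = rate × time = 11 mm/yr × 69.5 years = 0.7645 m
heave = dip-slip × cos(dip) = 0.7645 × cos(34.1°) = 0.633 m

0.633 m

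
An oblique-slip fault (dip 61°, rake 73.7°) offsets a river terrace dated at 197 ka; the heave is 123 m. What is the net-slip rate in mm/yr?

1.34 mm/yr

dip-slip = heave / cos(dip) = 123 / cos(61°) = 253.7 m
net slip = dip-slip / sin(rake) = 253.7 / sin(73.7°) = 264.3 m
rate = 264.3 m / 197 ka = 0.00134 m/yr = 1.34 mm/yr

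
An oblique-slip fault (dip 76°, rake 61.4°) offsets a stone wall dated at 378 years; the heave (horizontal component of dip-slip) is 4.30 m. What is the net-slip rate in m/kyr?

53.6 m/kyr

dip-slip = heave / cos(dip) = 4.30 / cos(76°) = 17.77 m
net slip = dip-slip / sin(rake) = 17.77 / sin(61.4°) = 20.24 m
rate = 20.24 m / 378 years = 0.0536 m/yr = 53.6 m/kyr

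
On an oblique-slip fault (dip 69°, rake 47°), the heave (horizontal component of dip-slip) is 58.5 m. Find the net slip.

dip-slip = heave / cos(dip) = 58.5 / cos(69°) = 163.2 m
net slip = dip-slip / sin(rake) = 163.2 / sin(47°) = 223 m

223 m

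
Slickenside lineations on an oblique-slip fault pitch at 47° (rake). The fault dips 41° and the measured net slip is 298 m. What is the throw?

dip-slip = net slip × sin(rake) = 298 m × sin(47°) = 217.9 m
throw = dip-slip × sin(dip) = 217.9 × sin(41°) = 143 m

143 m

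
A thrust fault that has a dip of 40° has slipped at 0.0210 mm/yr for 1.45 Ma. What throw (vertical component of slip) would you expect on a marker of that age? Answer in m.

19.6 m

dip-slip = rate × time = 0.0210 mm/yr × 1.45 Ma = 30.45 m
throw = dip-slip × sin(dip) = 30.45 × sin(40°) = 19.6 m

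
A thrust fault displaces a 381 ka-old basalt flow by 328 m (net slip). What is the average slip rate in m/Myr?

861 m/Myr

rate = 328 m / 381 ka = 0.000861 m/yr = 861 m/Myr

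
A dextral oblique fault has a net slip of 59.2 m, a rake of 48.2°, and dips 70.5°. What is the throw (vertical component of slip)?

41.6 m

dip-slip = net slip × sin(rake) = 59.2 m × sin(48.2°) = 44.13 m
throw = dip-slip × sin(dip) = 44.13 × sin(70.5°) = 41.6 m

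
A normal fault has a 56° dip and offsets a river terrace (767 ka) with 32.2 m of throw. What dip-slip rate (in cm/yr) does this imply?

dip-slip = throw / sin(dip) = 32.2 m / sin(56°) = 38.84 m
rate = 38.84 m / 767 ka = 0.0000506 m/yr = 0.00506 cm/yr

0.00506 cm/yr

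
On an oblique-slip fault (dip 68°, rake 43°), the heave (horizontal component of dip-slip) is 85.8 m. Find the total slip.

dip-slip = heave / cos(dip) = 85.8 / cos(68°) = 229 m
net slip = dip-slip / sin(rake) = 229 / sin(43°) = 336 m

336 m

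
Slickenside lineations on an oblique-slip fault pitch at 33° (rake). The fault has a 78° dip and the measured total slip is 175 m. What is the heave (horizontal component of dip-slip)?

19.8 m

dip-slip = net slip × sin(rake) = 175 m × sin(33°) = 95.31 m
heave = dip-slip × cos(dip) = 95.31 × cos(78°) = 19.8 m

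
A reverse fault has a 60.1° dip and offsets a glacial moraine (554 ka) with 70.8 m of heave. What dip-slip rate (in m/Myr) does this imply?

256 m/Myr

dip-slip = heave / cos(dip) = 70.8 m / cos(60.1°) = 142 m
rate = 142 m / 554 ka = 0.000256 m/yr = 256 m/Myr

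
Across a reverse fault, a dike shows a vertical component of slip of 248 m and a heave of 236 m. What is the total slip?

342 m

net slip = √(throw² + heave²) = √(248² + 236²) = 342 m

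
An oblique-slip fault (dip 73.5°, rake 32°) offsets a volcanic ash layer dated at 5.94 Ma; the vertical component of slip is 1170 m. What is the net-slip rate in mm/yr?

0.388 mm/yr

dip-slip = throw / sin(dip) = 1170 / sin(73.5°) = 1220 m
net slip = dip-slip / sin(rake) = 1220 / sin(32°) = 2303 m
rate = 2303 m / 5.94 Ma = 0.000388 m/yr = 0.388 mm/yr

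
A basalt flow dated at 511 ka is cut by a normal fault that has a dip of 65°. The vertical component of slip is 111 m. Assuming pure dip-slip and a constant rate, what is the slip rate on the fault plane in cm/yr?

dip-slip = throw / sin(dip) = 111 m / sin(65°) = 122.5 m
rate = 122.5 m / 511 ka = 0.000240 m/yr = 0.0240 cm/yr

0.0240 cm/yr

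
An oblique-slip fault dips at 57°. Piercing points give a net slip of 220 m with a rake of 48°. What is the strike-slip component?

147 m

strike-slip = net slip × cos(rake) = 220 m × cos(48°) = 147 m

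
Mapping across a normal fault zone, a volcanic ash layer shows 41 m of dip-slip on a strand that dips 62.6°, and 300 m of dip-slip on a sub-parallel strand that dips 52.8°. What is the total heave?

200 m

heave_A = 41 × cos(62.6°) = 18.87 m
heave_B = 300 × cos(52.8°) = 181.4 m
total = 18.87 + 181.4 = 200 m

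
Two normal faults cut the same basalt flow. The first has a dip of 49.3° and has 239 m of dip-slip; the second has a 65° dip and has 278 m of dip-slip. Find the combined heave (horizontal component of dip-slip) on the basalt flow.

heave_A = 239 × cos(49.3°) = 155.9 m
heave_B = 278 × cos(65°) = 117.5 m
total = 155.9 + 117.5 = 273 m

273 m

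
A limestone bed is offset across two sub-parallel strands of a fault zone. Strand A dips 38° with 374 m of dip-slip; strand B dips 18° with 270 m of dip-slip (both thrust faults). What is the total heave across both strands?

552 m

heave_A = 374 × cos(38°) = 294.7 m
heave_B = 270 × cos(18°) = 256.8 m
total = 294.7 + 256.8 = 552 m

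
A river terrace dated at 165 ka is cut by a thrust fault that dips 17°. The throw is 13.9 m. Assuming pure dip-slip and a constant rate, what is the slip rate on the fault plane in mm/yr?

0.288 mm/yr

dip-slip = throw / sin(dip) = 13.9 m / sin(17°) = 47.54 m
rate = 47.54 m / 165 ka = 0.000288 m/yr = 0.288 mm/yr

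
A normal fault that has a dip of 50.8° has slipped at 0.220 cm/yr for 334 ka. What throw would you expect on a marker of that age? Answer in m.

569 m

dip-slip = rate × time = 0.220 cm/yr × 334 ka = 734.8 m
throw = dip-slip × sin(dip) = 734.8 × sin(50.8°) = 569 m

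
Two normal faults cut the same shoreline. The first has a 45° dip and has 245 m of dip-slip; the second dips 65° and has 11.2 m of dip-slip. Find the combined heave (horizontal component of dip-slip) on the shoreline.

178 m

heave_A = 245 × cos(45°) = 173.2 m
heave_B = 11.2 × cos(65°) = 4.733 m
total = 173.2 + 4.733 = 178 m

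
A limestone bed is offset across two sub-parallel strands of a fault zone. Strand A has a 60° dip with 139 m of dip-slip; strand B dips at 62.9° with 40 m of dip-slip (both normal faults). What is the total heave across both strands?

87.7 m

heave_A = 139 × cos(60°) = 69.50 m
heave_B = 40 × cos(62.9°) = 18.22 m
total = 69.50 + 18.22 = 87.7 m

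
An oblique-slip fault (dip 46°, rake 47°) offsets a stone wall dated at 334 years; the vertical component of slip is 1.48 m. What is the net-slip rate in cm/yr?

dip-slip = throw / sin(dip) = 1.48 / sin(46°) = 2.057 m
net slip = dip-slip / sin(rake) = 2.057 / sin(47°) = 2.813 m
rate = 2.813 m / 334 years = 0.00842 m/yr = 0.842 cm/yr

0.842 cm/yr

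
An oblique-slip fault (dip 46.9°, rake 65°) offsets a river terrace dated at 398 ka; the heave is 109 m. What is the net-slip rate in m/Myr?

dip-slip = heave / cos(dip) = 109 / cos(46.9°) = 159.5 m
net slip = dip-slip / sin(rake) = 159.5 / sin(65°) = 176 m
rate = 176 m / 398 ka = 0.000442 m/yr = 442 m/Myr

442 m/Myr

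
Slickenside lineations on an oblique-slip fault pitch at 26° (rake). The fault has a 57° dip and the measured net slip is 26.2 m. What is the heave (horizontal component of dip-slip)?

dip-slip = net slip × sin(rake) = 26.2 m × sin(26°) = 11.49 m
heave = dip-slip × cos(dip) = 11.49 × cos(57°) = 6.26 m

6.26 m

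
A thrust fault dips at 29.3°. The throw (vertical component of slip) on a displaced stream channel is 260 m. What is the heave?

463 m

heave = throw / tan(dip) = 260 / tan(29.3°) = 463 m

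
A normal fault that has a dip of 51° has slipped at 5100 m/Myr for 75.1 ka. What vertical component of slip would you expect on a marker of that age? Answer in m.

298 m

dip-slip = rate × time = 5100 m/Myr × 75.1 ka = 383 m
throw = dip-slip × sin(dip) = 383 × sin(51°) = 298 m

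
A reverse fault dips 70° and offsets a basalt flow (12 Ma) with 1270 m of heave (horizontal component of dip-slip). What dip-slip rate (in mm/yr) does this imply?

0.309 mm/yr

dip-slip = heave / cos(dip) = 1270 m / cos(70°) = 3713 m
rate = 3713 m / 12 Ma = 0.000309 m/yr = 0.309 mm/yr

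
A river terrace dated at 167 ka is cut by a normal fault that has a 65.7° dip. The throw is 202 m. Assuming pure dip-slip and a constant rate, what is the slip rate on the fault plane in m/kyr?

1.33 m/kyr

dip-slip = throw / sin(dip) = 202 m / sin(65.7°) = 221.6 m
rate = 221.6 m / 167 ka = 0.00133 m/yr = 1.33 m/kyr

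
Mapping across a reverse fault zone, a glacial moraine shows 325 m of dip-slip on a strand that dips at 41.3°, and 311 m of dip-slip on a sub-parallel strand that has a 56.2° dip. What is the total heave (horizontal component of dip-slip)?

417 m

heave_A = 325 × cos(41.3°) = 244.2 m
heave_B = 311 × cos(56.2°) = 173 m
total = 244.2 + 173 = 417 m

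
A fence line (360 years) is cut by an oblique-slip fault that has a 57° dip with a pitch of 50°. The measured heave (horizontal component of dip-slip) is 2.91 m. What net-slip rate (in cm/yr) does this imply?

1.94 cm/yr

dip-slip = heave / cos(dip) = 2.91 / cos(57°) = 5.343 m
net slip = dip-slip / sin(rake) = 5.343 / sin(50°) = 6.975 m
rate = 6.975 m / 360 years = 0.0194 m/yr = 1.94 cm/yr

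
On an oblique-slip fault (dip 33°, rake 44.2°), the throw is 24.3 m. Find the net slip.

64 m

dip-slip = throw / sin(dip) = 24.3 / sin(33°) = 44.62 m
net slip = dip-slip / sin(rake) = 44.62 / sin(44.2°) = 64 m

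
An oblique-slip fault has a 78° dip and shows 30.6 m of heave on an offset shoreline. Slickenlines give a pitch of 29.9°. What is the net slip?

295 m

dip-slip = heave / cos(dip) = 30.6 / cos(78°) = 147.2 m
net slip = dip-slip / sin(rake) = 147.2 / sin(29.9°) = 295 m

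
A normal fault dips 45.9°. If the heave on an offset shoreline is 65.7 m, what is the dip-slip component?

94.4 m

dip-slip = heave / cos(dip) = 65.7 / cos(45.9°) = 94.4 m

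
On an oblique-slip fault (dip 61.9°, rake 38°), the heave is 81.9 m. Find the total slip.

282 m

dip-slip = heave / cos(dip) = 81.9 / cos(61.9°) = 173.9 m
net slip = dip-slip / sin(rake) = 173.9 / sin(38°) = 282 m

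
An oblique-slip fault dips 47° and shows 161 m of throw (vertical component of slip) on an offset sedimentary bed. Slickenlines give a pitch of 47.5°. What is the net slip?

dip-slip = throw / sin(dip) = 161 / sin(47°) = 220.1 m
net slip = dip-slip / sin(rake) = 220.1 / sin(47.5°) = 299 m

299 m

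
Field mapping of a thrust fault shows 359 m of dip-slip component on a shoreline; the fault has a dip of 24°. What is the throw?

throw = dip-slip × sin(dip) = 359 m × sin(24°) = 146 m

146 m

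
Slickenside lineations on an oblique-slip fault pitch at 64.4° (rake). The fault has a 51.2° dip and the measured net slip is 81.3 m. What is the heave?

dip-slip = net slip × sin(rake) = 81.3 m × sin(64.4°) = 73.32 m
heave = dip-slip × cos(dip) = 73.32 × cos(51.2°) = 45.9 m

45.9 m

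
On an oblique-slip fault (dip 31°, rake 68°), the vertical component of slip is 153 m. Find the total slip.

dip-slip = throw / sin(dip) = 153 / sin(31°) = 297.1 m
net slip = dip-slip / sin(rake) = 297.1 / sin(68°) = 320 m

320 m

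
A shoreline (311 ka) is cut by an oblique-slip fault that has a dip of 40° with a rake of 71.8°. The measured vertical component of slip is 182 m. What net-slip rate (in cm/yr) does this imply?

dip-slip = throw / sin(dip) = 182 / sin(40°) = 283.1 m
net slip = dip-slip / sin(rake) = 283.1 / sin(71.8°) = 298.1 m
rate = 298.1 m / 311 ka = 0.000958 m/yr = 0.0958 cm/yr

0.0958 cm/yr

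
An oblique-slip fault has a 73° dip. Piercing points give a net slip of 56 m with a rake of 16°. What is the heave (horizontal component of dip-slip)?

4.51 m

dip-slip = net slip × sin(rake) = 56 m × sin(16°) = 15.44 m
heave = dip-slip × cos(dip) = 15.44 × cos(73°) = 4.51 m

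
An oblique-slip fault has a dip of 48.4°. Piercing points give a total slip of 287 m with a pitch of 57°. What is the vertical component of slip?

180 m

dip-slip = net slip × sin(rake) = 287 m × sin(57°) = 240.7 m
throw = dip-slip × sin(dip) = 240.7 × sin(48.4°) = 180 m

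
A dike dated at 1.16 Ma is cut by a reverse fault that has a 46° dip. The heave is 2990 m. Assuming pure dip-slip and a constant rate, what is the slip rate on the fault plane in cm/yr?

dip-slip = heave / cos(dip) = 2990 m / cos(46°) = 4304 m
rate = 4304 m / 1.16 Ma = 0.00371 m/yr = 0.371 cm/yr

0.371 cm/yr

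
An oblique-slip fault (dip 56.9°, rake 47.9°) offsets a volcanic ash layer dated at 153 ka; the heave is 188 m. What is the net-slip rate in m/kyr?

3.03 m/kyr

dip-slip = heave / cos(dip) = 188 / cos(56.9°) = 344.3 m
net slip = dip-slip / sin(rake) = 344.3 / sin(47.9°) = 464 m
rate = 464 m / 153 ka = 0.00303 m/yr = 3.03 m/kyr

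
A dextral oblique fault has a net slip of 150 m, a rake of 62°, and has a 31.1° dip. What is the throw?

dip-slip = net slip × sin(rake) = 150 m × sin(62°) = 132.4 m
throw = dip-slip × sin(dip) = 132.4 × sin(31.1°) = 68.4 m

68.4 m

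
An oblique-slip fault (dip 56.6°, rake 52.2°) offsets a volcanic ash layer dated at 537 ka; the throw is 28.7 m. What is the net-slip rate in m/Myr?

dip-slip = throw / sin(dip) = 28.7 / sin(56.6°) = 34.38 m
net slip = dip-slip / sin(rake) = 34.38 / sin(52.2°) = 43.51 m
rate = 43.51 m / 537 ka = 0.0000810 m/yr = 81 m/Myr

81 m/Myr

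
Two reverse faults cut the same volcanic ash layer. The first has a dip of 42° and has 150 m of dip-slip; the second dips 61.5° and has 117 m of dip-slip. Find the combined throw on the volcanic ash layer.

throw_A = 150 × sin(42°) = 100.4 m
throw_B = 117 × sin(61.5°) = 102.8 m
total = 100.4 + 102.8 = 203 m

203 m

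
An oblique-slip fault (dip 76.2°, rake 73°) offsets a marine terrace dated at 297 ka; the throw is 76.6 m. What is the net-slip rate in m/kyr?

0.278 m/kyr

dip-slip = throw / sin(dip) = 76.6 / sin(76.2°) = 78.88 m
net slip = dip-slip / sin(rake) = 78.88 / sin(73°) = 82.48 m
rate = 82.48 m / 297 ka = 0.000278 m/yr = 0.278 m/kyr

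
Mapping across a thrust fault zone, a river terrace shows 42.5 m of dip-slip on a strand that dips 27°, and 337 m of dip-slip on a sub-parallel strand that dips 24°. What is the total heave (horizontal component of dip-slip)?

heave_A = 42.5 × cos(27°) = 37.87 m
heave_B = 337 × cos(24°) = 307.9 m
total = 37.87 + 307.9 = 346 m

346 m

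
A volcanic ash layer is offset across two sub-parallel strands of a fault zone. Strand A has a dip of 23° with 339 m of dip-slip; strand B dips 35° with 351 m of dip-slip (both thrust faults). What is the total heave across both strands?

600 m

heave_A = 339 × cos(23°) = 312.1 m
heave_B = 351 × cos(35°) = 287.5 m
total = 312.1 + 287.5 = 600 m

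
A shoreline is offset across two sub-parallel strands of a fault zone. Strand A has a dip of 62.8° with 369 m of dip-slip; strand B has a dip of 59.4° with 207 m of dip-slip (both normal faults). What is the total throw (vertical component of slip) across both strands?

506 m

throw_A = 369 × sin(62.8°) = 328.2 m
throw_B = 207 × sin(59.4°) = 178.2 m
total = 328.2 + 178.2 = 506 m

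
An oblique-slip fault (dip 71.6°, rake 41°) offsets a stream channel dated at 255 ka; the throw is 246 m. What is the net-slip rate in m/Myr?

dip-slip = throw / sin(dip) = 246 / sin(71.6°) = 259.3 m
net slip = dip-slip / sin(rake) = 259.3 / sin(41°) = 395.2 m
rate = 395.2 m / 255 ka = 0.00155 m/yr = 1550 m/Myr

1550 m/Myr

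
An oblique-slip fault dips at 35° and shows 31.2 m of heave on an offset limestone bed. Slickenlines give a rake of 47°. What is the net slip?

52.1 m

dip-slip = heave / cos(dip) = 31.2 / cos(35°) = 38.09 m
net slip = dip-slip / sin(rake) = 38.09 / sin(47°) = 52.1 m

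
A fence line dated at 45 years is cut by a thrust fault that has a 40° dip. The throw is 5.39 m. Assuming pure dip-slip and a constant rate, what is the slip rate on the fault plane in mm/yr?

dip-slip = throw / sin(dip) = 5.39 m / sin(40°) = 8.385 m
rate = 8.385 m / 45 years = 0.186 m/yr = 186 mm/yr

186 mm/yr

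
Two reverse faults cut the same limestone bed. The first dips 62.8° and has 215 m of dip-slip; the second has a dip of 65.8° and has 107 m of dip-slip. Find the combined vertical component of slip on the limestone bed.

289 m

throw_A = 215 × sin(62.8°) = 191.2 m
throw_B = 107 × sin(65.8°) = 97.60 m
total = 191.2 + 97.60 = 289 m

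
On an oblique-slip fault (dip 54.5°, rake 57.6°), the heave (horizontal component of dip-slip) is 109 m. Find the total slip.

222 m

dip-slip = heave / cos(dip) = 109 / cos(54.5°) = 187.7 m
net slip = dip-slip / sin(rake) = 187.7 / sin(57.6°) = 222 m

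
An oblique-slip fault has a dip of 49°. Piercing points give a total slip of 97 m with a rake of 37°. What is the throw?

44.1 m

dip-slip = net slip × sin(rake) = 97 m × sin(37°) = 58.38 m
throw = dip-slip × sin(dip) = 58.38 × sin(49°) = 44.1 m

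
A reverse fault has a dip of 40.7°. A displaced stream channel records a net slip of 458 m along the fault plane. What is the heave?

347 m

heave = dip-slip × cos(dip) = 458 m × cos(40.7°) = 347 m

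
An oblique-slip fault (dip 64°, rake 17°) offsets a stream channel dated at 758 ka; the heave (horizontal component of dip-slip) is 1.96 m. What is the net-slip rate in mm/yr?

dip-slip = heave / cos(dip) = 1.96 / cos(64°) = 4.471 m
net slip = dip-slip / sin(rake) = 4.471 / sin(17°) = 15.29 m
rate = 15.29 m / 758 ka = 0.0000202 m/yr = 0.0202 mm/yr

0.0202 mm/yr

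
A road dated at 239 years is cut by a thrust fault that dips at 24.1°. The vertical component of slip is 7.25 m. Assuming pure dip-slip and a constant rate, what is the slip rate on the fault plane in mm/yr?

dip-slip = throw / sin(dip) = 7.25 m / sin(24.1°) = 17.76 m
rate = 17.76 m / 239 years = 0.0743 m/yr = 74.3 mm/yr

74.3 mm/yr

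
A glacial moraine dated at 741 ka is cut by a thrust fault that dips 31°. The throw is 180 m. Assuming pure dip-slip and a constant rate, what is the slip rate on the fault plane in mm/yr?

0.472 mm/yr

dip-slip = throw / sin(dip) = 180 m / sin(31°) = 349.5 m
rate = 349.5 m / 741 ka = 0.000472 m/yr = 0.472 mm/yr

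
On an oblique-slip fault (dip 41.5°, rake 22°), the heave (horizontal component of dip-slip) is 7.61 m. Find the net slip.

dip-slip = heave / cos(dip) = 7.61 / cos(41.5°) = 10.16 m
net slip = dip-slip / sin(rake) = 10.16 / sin(22°) = 27.1 m

27.1 m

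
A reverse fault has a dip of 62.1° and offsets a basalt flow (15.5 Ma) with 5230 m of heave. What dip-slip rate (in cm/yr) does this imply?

dip-slip = heave / cos(dip) = 5230 m / cos(62.1°) = 11180 m
rate = 11180 m / 15.5 Ma = 0.000721 m/yr = 0.0721 cm/yr

0.0721 cm/yr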